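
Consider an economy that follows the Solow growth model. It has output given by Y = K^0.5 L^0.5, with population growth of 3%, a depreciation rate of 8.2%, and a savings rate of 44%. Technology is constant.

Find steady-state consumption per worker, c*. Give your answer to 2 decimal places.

In steady state, investment equals break-even investment: s·k^α = (n + δ)·k.
Dividing both sides by k: k^(1−α) = s / (n + δ).
k^0.5 = 0.44 / (0.030 + 0.082) = 0.44 / 0.112 = 3.9286
k* = 3.9286^(1/0.5) ≈ 15.4339
y* = (k*)^α = 15.4339^0.5 ≈ 3.9286
c* = (1 − s)·y* = (1 − 0.44) × 3.9286 ≈ 2.2000

c* ≈ 2.20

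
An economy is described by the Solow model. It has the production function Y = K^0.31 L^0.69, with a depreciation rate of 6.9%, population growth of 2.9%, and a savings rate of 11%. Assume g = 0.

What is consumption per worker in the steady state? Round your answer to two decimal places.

c* = 0.94

At the steady state, Δk = 0, so s·k^α = (n + δ)·k.
Dividing both sides by k: k^(1−α) = s / (n + δ).
k^0.69 = 0.11 / (0.029 + 0.069) = 0.11 / 0.098 = 1.1224
k* = 1.1224^(1/0.69) ≈ 1.1822
y* = (k*)^α = 1.1822^0.31 ≈ 1.0533
c* = (1 − s)·y* = (1 − 0.11) × 1.0533 ≈ 0.9374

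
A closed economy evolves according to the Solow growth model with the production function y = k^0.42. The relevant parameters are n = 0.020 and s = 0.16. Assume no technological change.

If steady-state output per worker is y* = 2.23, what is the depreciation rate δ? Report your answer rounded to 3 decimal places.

δ ≈ 0.033

At the steady state, Δk = 0, so s·k^α = (n + δ)·k.
Since y* = [s/(n + δ)]^(α/(1−α)), we have s/(n + δ) = (y*)^((1−α)/α) = 2.23^1.381 = 3.0270.
Therefore n + δ = s / 3.0270 = 0.16 / 3.0270 = 0.0529, so δ = 0.0529 − 0.020 = 0.0329.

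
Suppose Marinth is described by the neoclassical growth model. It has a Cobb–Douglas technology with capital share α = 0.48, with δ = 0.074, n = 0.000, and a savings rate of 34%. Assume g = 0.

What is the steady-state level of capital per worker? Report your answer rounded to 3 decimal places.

k* = 18.774

At the steady state, Δk = 0, so s·k^α = (n + δ)·k.
Dividing both sides by k: k^(1−α) = s / (n + δ).
k^0.52 = 0.34 / (0.000 + 0.074) = 0.34 / 0.074 = 4.5946
k* = 4.5946^(1/0.52) ≈ 18.7738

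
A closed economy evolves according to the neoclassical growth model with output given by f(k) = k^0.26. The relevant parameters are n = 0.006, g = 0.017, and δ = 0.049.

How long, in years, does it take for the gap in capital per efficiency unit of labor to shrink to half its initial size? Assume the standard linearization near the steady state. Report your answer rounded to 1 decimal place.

Near the steady state the convergence rate is λ = (1 − α)(n + g + δ).
λ = (1 − 0.26) × 0.072 = 0.74 × 0.072 = 0.05328
Half-life = ln 2 / λ = 0.6931 / 0.05328 ≈ 13.01 years

t_½ ≈ 13.0 years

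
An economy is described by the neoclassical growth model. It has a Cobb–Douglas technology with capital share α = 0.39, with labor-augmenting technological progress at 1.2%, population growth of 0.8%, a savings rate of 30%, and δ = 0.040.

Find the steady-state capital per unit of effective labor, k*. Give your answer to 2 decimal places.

At the steady state, Δk = 0, so s·k^α = (n + g + δ)·k.
Rearranging, k^(1−α) = s / (n + g + δ).
k^0.61 = 0.30 / (0.008 + 0.012 + 0.040) = 0.30 / 0.060 = 5.0000
k* = 5.0000^(1/0.61) ≈ 13.9911

k* ≈ 13.99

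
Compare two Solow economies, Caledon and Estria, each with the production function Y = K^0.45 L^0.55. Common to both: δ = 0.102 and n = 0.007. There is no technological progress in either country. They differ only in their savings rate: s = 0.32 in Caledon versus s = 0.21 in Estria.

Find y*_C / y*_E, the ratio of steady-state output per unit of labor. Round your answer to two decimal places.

y*_C / y*_E ≈ 1.41

Steady-state y* = [s/(n + δ)]^(α/(1−α)), so the ratio is [ (s_C/(n + δ)_C) / (s_E/(n + δ)_E) ]^0.8182.
s_C/(n + δ)_C = 0.32/0.109 = 2.9358; s_E/(n + δ)_E = 0.21/0.109 = 1.9266.
Ratio = (2.9358/1.9266)^0.8182 = 1.5238^0.8182 ≈ 1.4115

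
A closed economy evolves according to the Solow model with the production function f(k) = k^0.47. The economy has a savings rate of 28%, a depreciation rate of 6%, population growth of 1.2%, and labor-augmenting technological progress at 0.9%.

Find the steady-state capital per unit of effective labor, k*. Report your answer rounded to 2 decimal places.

At the steady state, Δk = 0, so s·k^α = (n + g + δ)·k.
Rearranging, k^(1−α) = s / (n + g + δ).
k^0.53 = 0.28 / (0.012 + 0.009 + 0.060) = 0.28 / 0.081 = 3.4568
k* = 3.4568^(1/0.53) ≈ 10.3840

k* ≈ 10.38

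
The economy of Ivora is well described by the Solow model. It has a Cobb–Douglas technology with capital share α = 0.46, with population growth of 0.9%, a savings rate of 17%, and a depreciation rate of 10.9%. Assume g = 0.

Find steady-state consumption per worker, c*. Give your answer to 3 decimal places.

In steady state, investment equals break-even investment: s·k^α = (n + δ)·k.
Dividing both sides by k: k^(1−α) = s / (n + δ).
k^0.54 = 0.17 / (0.009 + 0.109) = 0.17 / 0.118 = 1.4407
k* = 1.4407^(1/0.54) ≈ 1.9663
y* = (k*)^α = 1.9663^0.46 ≈ 1.3648
c* = (1 − s)·y* = (1 − 0.17) × 1.3648 ≈ 1.1328

c* ≈ 1.133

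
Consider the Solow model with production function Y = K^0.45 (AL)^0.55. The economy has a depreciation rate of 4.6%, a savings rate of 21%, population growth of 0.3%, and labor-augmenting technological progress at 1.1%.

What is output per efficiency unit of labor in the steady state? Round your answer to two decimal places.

y* ≈ 2.79

At the steady state, Δk = 0, so s·k^α = (n + g + δ)·k.
Dividing both sides by k: k^(1−α) = s / (n + g + δ).
k^0.55 = 0.21 / (0.003 + 0.011 + 0.046) = 0.21 / 0.060 = 3.5000
k* = 3.5000^(1/0.55) ≈ 9.7547
y* = (k*)^α = 9.7547^0.45 ≈ 2.7871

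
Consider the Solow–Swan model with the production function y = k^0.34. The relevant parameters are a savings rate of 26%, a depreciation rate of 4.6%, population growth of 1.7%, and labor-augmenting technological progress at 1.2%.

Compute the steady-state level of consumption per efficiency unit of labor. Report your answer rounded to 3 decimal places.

At the steady state, Δk = 0, so s·k^α = (n + g + δ)·k.
Dividing both sides by k: k^(1−α) = s / (n + g + δ).
k^0.66 = 0.26 / (0.017 + 0.012 + 0.046) = 0.26 / 0.075 = 3.4667
k* = 3.4667^(1/0.66) ≈ 6.5774
y* = (k*)^α = 6.5774^0.34 ≈ 1.8973
c* = (1 − s)·y* = (1 − 0.26) × 1.8973 ≈ 1.4040

c* = 1.404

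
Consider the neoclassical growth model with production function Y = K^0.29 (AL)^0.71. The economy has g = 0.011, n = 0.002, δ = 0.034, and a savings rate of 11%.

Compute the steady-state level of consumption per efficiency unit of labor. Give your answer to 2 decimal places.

c* = 1.26

Steady state requires s·f(k) = (n + g + δ)·k, i.e. s·k^α = (n + g + δ)·k.
Rearranging, k^(1−α) = s / (n + g + δ).
k^0.71 = 0.11 / (0.002 + 0.011 + 0.034) = 0.11 / 0.047 = 2.3404
k* = 2.3404^(1/0.71) ≈ 3.3123
y* = (k*)^α = 3.3123^0.29 ≈ 1.4153
c* = (1 − s)·y* = (1 − 0.11) × 1.4153 ≈ 1.2596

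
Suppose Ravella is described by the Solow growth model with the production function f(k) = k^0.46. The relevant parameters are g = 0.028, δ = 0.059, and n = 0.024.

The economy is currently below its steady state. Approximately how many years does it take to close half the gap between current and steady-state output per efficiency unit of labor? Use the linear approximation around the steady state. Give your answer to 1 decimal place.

Near the steady state the convergence rate is λ = (1 − α)(n + g + δ).
λ = (1 − 0.46) × 0.111 = 0.54 × 0.111 = 0.05994
Half-life = ln 2 / λ = 0.6931 / 0.05994 ≈ 11.56 years

t_½ ≈ 11.6 years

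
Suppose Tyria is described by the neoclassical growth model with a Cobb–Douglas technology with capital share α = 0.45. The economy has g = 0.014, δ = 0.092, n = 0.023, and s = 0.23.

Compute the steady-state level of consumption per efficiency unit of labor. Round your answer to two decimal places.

At the steady state, Δk = 0, so s·k^α = (n + g + δ)·k.
Dividing both sides by k: k^(1−α) = s / (n + g + δ).
k^0.55 = 0.23 / (0.023 + 0.014 + 0.092) = 0.23 / 0.129 = 1.7829
k* = 1.7829^(1/0.55) ≈ 2.8615
y* = (k*)^α = 2.8615^0.45 ≈ 1.6050
c* = (1 − s)·y* = (1 − 0.23) × 1.6050 ≈ 1.2359

c* ≈ 1.24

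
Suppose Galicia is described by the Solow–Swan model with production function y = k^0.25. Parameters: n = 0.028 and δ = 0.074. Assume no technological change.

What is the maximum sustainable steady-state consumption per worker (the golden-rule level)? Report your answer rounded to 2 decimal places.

At the golden rule, f'(k) = n + δ, so α·k^(α−1) = n + δ and k_gold = (α/(n + δ))^(1/(1−α)).
k_gold = (0.25/0.102)^(1/0.75) = 2.4510^1.3333 ≈ 3.3045
c_gold = f(k_gold) − (n + δ)·k_gold = 1.3483 − 0.102×3.3045 ≈ 1.0112

c_gold ≈ 1.01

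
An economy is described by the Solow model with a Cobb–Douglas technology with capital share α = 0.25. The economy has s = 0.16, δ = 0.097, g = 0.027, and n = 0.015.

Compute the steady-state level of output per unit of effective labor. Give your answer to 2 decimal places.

y* ≈ 1.05

At the steady state, Δk = 0, so s·k^α = (n + g + δ)·k.
Rearranging, k^(1−α) = s / (n + g + δ).
k^0.75 = 0.16 / (0.015 + 0.027 + 0.097) = 0.16 / 0.139 = 1.1511
k* = 1.1511^(1/0.75) ≈ 1.2064
y* = (k*)^α = 1.2064^0.25 ≈ 1.0480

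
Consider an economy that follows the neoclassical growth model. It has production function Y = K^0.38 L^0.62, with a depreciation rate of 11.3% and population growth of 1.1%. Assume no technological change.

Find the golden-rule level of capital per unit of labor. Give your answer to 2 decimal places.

k_gold ≈ 6.09

The golden rule sets f'(k) = n + δ, i.e. α·k^(α−1) = n + δ.
So k^(1−α) = α / (n + δ) = 0.38 / 0.124 = 3.0645.
k_gold = 3.0645^(1/0.62) ≈ 6.0877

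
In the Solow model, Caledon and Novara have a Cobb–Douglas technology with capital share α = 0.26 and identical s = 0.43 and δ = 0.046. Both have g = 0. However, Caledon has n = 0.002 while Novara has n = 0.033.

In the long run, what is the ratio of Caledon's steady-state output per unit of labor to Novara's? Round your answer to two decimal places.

Steady-state y* = [s/(n + δ)]^(α/(1−α)), so the ratio is [ (s_C/(n + δ)_C) / (s_N/(n + δ)_N) ]^0.3514.
s_C/(n + δ)_C = 0.43/0.048 = 8.9583; s_N/(n + δ)_N = 0.43/0.079 = 5.4430.
Ratio = (8.9583/5.4430)^0.3514 = 1.6458^0.3514 ≈ 1.1913

y*_C / y*_N ≈ 1.19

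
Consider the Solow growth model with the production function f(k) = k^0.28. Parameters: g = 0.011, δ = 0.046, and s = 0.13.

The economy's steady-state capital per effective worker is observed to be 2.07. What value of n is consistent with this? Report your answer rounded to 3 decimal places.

At the steady state, Δk = 0, so s·k^α = (n + g + δ)·k.
So s / (n + g + δ) = (k*)^(1−α) = 2.07^0.72 = 1.6885.
Therefore n + g + δ = s / 1.6885 = 0.13 / 1.6885 = 0.0770, so n = 0.0770 − 0.057 = 0.0200.

n ≈ 0.020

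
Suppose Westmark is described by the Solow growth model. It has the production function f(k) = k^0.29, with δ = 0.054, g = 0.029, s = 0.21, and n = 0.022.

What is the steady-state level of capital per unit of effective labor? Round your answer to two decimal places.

Steady state requires s·f(k) = (n + g + δ)·k, i.e. s·k^α = (n + g + δ)·k.
Dividing both sides by k: k^(1−α) = s / (n + g + δ).
k^0.71 = 0.21 / (0.022 + 0.029 + 0.054) = 0.21 / 0.105 = 2.0000
k* = 2.0000^(1/0.71) ≈ 2.6545

k* = 2.65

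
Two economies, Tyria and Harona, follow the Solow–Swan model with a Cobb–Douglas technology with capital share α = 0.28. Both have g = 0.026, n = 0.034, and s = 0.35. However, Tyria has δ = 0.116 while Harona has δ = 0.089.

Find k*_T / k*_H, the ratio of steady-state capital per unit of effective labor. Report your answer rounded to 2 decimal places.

k*_T / k*_H ≈ 0.79

Steady-state k* = [s/(n + g + δ)]^(1/(1−α)), so the ratio is [ (s_T/(n + g + δ)_T) / (s_H/(n + g + δ)_H) ]^1.3889.
s_T/(n + g + δ)_T = 0.35/0.176 = 1.9886; s_H/(n + g + δ)_H = 0.35/0.149 = 2.3490.
Ratio = (1.9886/2.3490)^1.3889 = 0.8466^1.3889 ≈ 0.7935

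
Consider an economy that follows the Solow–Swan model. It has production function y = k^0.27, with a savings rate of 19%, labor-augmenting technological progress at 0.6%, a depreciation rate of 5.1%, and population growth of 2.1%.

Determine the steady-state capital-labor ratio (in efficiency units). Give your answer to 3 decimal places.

At the steady state, Δk = 0, so s·k^α = (n + g + δ)·k.
Rearranging, k^(1−α) = s / (n + g + δ).
k^0.73 = 0.19 / (0.021 + 0.006 + 0.051) = 0.19 / 0.078 = 2.4359
k* = 2.4359^(1/0.73) ≈ 3.3859

k* = 3.386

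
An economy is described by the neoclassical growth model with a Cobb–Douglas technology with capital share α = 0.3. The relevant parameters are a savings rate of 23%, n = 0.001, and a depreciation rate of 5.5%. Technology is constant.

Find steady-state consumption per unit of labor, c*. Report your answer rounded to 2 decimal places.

c* = 1.41

At the steady state, Δk = 0, so s·k^α = (n + δ)·k.
Rearranging, k^(1−α) = s / (n + δ).
k^0.7 = 0.23 / (0.001 + 0.055) = 0.23 / 0.056 = 4.1071
k* = 4.1071^(1/0.7) ≈ 7.5245
y* = (k*)^α = 7.5245^0.3 ≈ 1.8321
c* = (1 − s)·y* = (1 − 0.23) × 1.8321 ≈ 1.4107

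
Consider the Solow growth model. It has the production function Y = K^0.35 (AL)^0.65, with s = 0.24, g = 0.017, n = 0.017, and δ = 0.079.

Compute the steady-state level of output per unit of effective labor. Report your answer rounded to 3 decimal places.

y* = 1.500

At the steady state, Δk = 0, so s·k^α = (n + g + δ)·k.
Rearranging, k^(1−α) = s / (n + g + δ).
k^0.65 = 0.24 / (0.017 + 0.017 + 0.079) = 0.24 / 0.113 = 2.1239
k* = 2.1239^(1/0.65) ≈ 3.1863
y* = (k*)^α = 3.1863^0.35 ≈ 1.5002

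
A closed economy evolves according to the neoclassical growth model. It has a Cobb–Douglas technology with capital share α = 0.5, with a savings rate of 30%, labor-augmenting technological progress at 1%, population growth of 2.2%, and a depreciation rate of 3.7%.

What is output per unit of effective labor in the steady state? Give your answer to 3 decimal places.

Steady state requires s·f(k) = (n + g + δ)·k, i.e. s·k^α = (n + g + δ)·k.
Dividing both sides by k: k^(1−α) = s / (n + g + δ).
k^0.5 = 0.30 / (0.022 + 0.010 + 0.037) = 0.30 / 0.069 = 4.3478
k* = 4.3478^(1/0.5) ≈ 18.9034
y* = (k*)^α = 18.9034^0.5 ≈ 4.3478

y* ≈ 4.348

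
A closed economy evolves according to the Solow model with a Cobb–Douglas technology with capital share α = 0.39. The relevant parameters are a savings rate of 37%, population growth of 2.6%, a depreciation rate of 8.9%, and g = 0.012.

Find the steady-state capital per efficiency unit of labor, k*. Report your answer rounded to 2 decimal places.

k* = 5.77

In steady state, investment equals break-even investment: s·k^α = (n + g + δ)·k.
Dividing both sides by k: k^(1−α) = s / (n + g + δ).
k^0.61 = 0.37 / (0.026 + 0.012 + 0.089) = 0.37 / 0.127 = 2.9134
k* = 2.9134^(1/0.61) ≈ 5.7718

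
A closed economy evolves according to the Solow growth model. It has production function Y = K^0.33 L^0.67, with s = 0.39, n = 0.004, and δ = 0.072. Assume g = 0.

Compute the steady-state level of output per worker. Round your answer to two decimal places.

y* ≈ 2.24

Steady state requires s·f(k) = (n + δ)·k, i.e. s·k^α = (n + δ)·k.
Rearranging, k^(1−α) = s / (n + δ).
k^0.67 = 0.39 / (0.004 + 0.072) = 0.39 / 0.076 = 5.1316
k* = 5.1316^(1/0.67) ≈ 11.4836
y* = (k*)^α = 11.4836^0.33 ≈ 2.2378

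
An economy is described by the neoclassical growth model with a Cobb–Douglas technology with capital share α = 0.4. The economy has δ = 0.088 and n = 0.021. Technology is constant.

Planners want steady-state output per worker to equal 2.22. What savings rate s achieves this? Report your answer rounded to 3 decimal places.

In steady state, investment equals break-even investment: s·k^α = (n + δ)·k.
Since y* = [s/(n + δ)]^(α/(1−α)), we have s/(n + δ) = (y*)^((1−α)/α) = 2.22^1.5 = 3.3077.
Therefore s = 3.3077 × (n + δ) = 3.3077 × 0.109 = 0.3605.

s ≈ 0.361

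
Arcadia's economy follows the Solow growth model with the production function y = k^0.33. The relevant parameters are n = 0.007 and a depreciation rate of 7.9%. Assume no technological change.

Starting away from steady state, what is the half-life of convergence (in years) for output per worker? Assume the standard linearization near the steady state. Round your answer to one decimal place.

Near the steady state the convergence rate is λ = (1 − α)(n + δ).
λ = (1 − 0.33) × 0.086 = 0.67 × 0.086 = 0.05762
Half-life = ln 2 / λ = 0.6931 / 0.05762 ≈ 12.03 years

about 12.0 years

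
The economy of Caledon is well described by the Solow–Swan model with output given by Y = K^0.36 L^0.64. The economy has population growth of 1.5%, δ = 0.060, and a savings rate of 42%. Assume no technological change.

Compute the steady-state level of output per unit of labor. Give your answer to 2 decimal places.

In steady state, investment equals break-even investment: s·k^α = (n + δ)·k.
Dividing both sides by k: k^(1−α) = s / (n + δ).
k^0.64 = 0.42 / (0.015 + 0.060) = 0.42 / 0.075 = 5.6000
k* = 5.6000^(1/0.64) ≈ 14.7586
y* = (k*)^α = 14.7586^0.36 ≈ 2.6355

y* = 2.64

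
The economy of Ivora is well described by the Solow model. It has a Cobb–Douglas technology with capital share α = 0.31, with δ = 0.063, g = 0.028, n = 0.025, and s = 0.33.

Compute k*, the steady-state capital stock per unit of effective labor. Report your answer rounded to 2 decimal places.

In steady state, investment equals break-even investment: s·k^α = (n + g + δ)·k.
Dividing both sides by k: k^(1−α) = s / (n + g + δ).
k^0.69 = 0.33 / (0.025 + 0.028 + 0.063) = 0.33 / 0.116 = 2.8448
k* = 2.8448^(1/0.69) ≈ 4.5504

k* = 4.55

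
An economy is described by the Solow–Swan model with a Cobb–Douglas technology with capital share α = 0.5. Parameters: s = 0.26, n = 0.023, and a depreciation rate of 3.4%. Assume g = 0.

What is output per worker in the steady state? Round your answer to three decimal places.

In steady state, investment equals break-even investment: s·k^α = (n + δ)·k.
Dividing both sides by k: k^(1−α) = s / (n + δ).
k^0.5 = 0.26 / (0.023 + 0.034) = 0.26 / 0.057 = 4.5614
k* = 4.5614^(1/0.5) ≈ 20.8064
y* = (k*)^α = 20.8064^0.5 ≈ 4.5614

y* = 4.561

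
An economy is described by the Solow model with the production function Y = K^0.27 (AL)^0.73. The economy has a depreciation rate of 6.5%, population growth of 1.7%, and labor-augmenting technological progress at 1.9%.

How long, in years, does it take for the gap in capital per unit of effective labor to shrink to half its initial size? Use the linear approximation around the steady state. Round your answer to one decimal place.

Near the steady state the convergence rate is λ = (1 − α)(n + g + δ).
λ = (1 − 0.27) × 0.101 = 0.73 × 0.101 = 0.07373
Half-life = ln 2 / λ = 0.6931 / 0.07373 ≈ 9.40 years

half-life ≈ 9.4 years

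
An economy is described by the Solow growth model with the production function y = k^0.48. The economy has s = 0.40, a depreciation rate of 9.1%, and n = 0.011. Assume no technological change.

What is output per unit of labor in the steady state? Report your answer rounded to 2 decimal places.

In steady state, investment equals break-even investment: s·k^α = (n + δ)·k.
Rearranging, k^(1−α) = s / (n + δ).
k^0.52 = 0.40 / (0.011 + 0.091) = 0.40 / 0.102 = 3.9216
k* = 3.9216^(1/0.52) ≈ 13.8444
y* = (k*)^α = 13.8444^0.48 ≈ 3.5303

y* = 3.53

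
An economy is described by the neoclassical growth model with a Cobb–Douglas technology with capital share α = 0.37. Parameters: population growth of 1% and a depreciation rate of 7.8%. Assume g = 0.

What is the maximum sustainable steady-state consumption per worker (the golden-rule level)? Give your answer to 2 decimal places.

At the golden rule, f'(k) = n + δ, so α·k^(α−1) = n + δ and k_gold = (α/(n + δ))^(1/(1−α)).
k_gold = (0.37/0.088)^(1/0.63) = 4.2045^1.5873 ≈ 9.7729
c_gold = f(k_gold) − (n + δ)·k_gold = 2.3244 − 0.088×9.7729 ≈ 1.4644

c_gold ≈ 1.46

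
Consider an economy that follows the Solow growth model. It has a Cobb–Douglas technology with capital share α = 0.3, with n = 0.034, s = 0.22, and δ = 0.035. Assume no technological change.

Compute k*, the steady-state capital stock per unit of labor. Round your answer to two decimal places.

k* ≈ 5.24

Steady state requires s·f(k) = (n + δ)·k, i.e. s·k^α = (n + δ)·k.
Dividing both sides by k: k^(1−α) = s / (n + δ).
k^0.7 = 0.22 / (0.034 + 0.035) = 0.22 / 0.069 = 3.1884
k* = 3.1884^(1/0.7) ≈ 5.2407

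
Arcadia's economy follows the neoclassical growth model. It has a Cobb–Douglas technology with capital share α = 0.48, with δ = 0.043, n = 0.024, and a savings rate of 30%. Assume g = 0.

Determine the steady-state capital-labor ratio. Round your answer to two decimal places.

k* = 17.87

In steady state, investment equals break-even investment: s·k^α = (n + δ)·k.
Dividing both sides by k: k^(1−α) = s / (n + δ).
k^0.52 = 0.30 / (0.024 + 0.043) = 0.30 / 0.067 = 4.4776
k* = 4.4776^(1/0.52) ≈ 17.8653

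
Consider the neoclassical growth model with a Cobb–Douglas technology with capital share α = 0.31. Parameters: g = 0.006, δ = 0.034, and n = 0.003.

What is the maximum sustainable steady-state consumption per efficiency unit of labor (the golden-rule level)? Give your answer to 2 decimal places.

c_gold ≈ 1.68

At the golden rule, f'(k) = n + g + δ, so α·k^(α−1) = n + g + δ and k_gold = (α/(n + g + δ))^(1/(1−α)).
k_gold = (0.31/0.043)^(1/0.69) = 7.2093^1.4493 ≈ 17.5124
c_gold = f(k_gold) − (n + g + δ)·k_gold = 2.4291 − 0.043×17.5124 ≈ 1.6761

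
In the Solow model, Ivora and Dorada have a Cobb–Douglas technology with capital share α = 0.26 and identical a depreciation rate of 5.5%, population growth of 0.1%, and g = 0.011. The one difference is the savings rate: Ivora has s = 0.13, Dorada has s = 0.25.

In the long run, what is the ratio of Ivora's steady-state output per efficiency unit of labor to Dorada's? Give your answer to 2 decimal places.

ratio ≈ 0.79

Steady-state y* = [s/(n + g + δ)]^(α/(1−α)), so the ratio is [ (s_I/(n + g + δ)_I) / (s_D/(n + g + δ)_D) ]^0.3514.
s_I/(n + g + δ)_I = 0.13/0.067 = 1.9403; s_D/(n + g + δ)_D = 0.25/0.067 = 3.7313.
Ratio = (1.9403/3.7313)^0.3514 = 0.5200^0.3514 ≈ 0.7947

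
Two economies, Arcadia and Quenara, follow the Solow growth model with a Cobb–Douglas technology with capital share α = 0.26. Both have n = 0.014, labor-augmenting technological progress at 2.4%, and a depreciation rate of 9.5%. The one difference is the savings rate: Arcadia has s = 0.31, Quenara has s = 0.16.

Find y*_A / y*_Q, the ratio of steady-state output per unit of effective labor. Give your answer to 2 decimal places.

y*_A / y*_Q ≈ 1.26

Steady-state y* = [s/(n + g + δ)]^(α/(1−α)), so the ratio is [ (s_A/(n + g + δ)_A) / (s_Q/(n + g + δ)_Q) ]^0.3514.
s_A/(n + g + δ)_A = 0.31/0.133 = 2.3308; s_Q/(n + g + δ)_Q = 0.16/0.133 = 1.2030.
Ratio = (2.3308/1.2030)^0.3514 = 1.9375^0.3514 ≈ 1.2616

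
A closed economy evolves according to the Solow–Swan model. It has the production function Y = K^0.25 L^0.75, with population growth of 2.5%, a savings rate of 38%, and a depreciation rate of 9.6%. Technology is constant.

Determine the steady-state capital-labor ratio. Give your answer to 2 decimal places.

k* ≈ 4.60

At the steady state, Δk = 0, so s·k^α = (n + δ)·k.
Rearranging, k^(1−α) = s / (n + δ).
k^0.75 = 0.38 / (0.025 + 0.096) = 0.38 / 0.121 = 3.1405
k* = 3.1405^(1/0.75) ≈ 4.5990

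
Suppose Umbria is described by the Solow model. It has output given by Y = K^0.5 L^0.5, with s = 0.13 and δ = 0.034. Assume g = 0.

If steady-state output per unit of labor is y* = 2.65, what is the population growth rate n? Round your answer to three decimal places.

n ≈ 0.015

At the steady state, Δk = 0, so s·k^α = (n + δ)·k.
Since y* = [s/(n + δ)]^(α/(1−α)), we have s/(n + δ) = (y*)^((1−α)/α) = 2.65^1 = 2.6500.
Therefore n + δ = s / 2.6500 = 0.13 / 2.6500 = 0.0491, so n = 0.0491 − 0.034 = 0.0151.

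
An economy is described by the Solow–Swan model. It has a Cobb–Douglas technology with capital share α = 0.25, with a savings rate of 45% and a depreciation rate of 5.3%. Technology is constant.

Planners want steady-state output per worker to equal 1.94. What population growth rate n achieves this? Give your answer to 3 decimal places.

n ≈ 0.009

Steady state requires s·f(k) = (n + δ)·k, i.e. s·k^α = (n + δ)·k.
Since y* = [s/(n + δ)]^(α/(1−α)), we have s/(n + δ) = (y*)^((1−α)/α) = 1.94^3 = 7.3014.
Therefore n + δ = s / 7.3014 = 0.45 / 7.3014 = 0.0616, so n = 0.0616 − 0.053 = 0.0086.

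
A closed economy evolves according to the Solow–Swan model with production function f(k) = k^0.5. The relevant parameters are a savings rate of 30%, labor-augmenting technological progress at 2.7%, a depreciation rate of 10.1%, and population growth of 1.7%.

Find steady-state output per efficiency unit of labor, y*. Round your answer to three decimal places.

Steady state requires s·f(k) = (n + g + δ)·k, i.e. s·k^α = (n + g + δ)·k.
Rearranging, k^(1−α) = s / (n + g + δ).
k^0.5 = 0.30 / (0.017 + 0.027 + 0.101) = 0.30 / 0.145 = 2.0690
k* = 2.0690^(1/0.5) ≈ 4.2808
y* = (k*)^α = 4.2808^0.5 ≈ 2.0690

y* ≈ 2.069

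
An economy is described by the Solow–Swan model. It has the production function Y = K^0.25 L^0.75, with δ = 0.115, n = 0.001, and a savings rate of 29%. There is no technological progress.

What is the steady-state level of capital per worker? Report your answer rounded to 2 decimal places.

Steady state requires s·f(k) = (n + δ)·k, i.e. s·k^α = (n + δ)·k.
Dividing both sides by k: k^(1−α) = s / (n + δ).
k^0.75 = 0.29 / (0.001 + 0.115) = 0.29 / 0.116 = 2.5000
k* = 2.5000^(1/0.75) ≈ 3.3930

k* = 3.39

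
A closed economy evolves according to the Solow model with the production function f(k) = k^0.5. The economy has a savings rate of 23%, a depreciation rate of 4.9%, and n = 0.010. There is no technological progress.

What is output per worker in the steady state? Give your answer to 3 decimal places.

y* = 3.898

In steady state, investment equals break-even investment: s·k^α = (n + δ)·k.
Dividing both sides by k: k^(1−α) = s / (n + δ).
k^0.5 = 0.23 / (0.010 + 0.049) = 0.23 / 0.059 = 3.8983
k* = 3.8983^(1/0.5) ≈ 15.1967
y* = (k*)^α = 15.1967^0.5 ≈ 3.8983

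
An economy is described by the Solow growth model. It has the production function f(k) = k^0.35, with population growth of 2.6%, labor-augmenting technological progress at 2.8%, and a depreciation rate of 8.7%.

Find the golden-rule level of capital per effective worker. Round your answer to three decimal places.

k_gold ≈ 4.050

The golden rule sets f'(k) = n + g + δ, i.e. α·k^(α−1) = n + g + δ.
So k^(1−α) = α / (n + g + δ) = 0.35 / 0.141 = 2.4823.
k_gold = 2.4823^(1/0.65) ≈ 4.0501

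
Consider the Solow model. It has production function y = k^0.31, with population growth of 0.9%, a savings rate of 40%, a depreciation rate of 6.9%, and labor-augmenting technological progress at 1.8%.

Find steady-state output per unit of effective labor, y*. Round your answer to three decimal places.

In steady state, investment equals break-even investment: s·k^α = (n + g + δ)·k.
Dividing both sides by k: k^(1−α) = s / (n + g + δ).
k^0.69 = 0.40 / (0.009 + 0.018 + 0.069) = 0.40 / 0.096 = 4.1667
k* = 4.1667^(1/0.69) ≈ 7.9113
y* = (k*)^α = 7.9113^0.31 ≈ 1.8987

y* ≈ 1.899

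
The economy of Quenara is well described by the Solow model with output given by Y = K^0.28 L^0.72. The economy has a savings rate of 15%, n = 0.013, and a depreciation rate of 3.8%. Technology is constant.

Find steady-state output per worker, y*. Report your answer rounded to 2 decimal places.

Steady state requires s·f(k) = (n + δ)·k, i.e. s·k^α = (n + δ)·k.
Dividing both sides by k: k^(1−α) = s / (n + δ).
k^0.72 = 0.15 / (0.013 + 0.038) = 0.15 / 0.051 = 2.9412
k* = 2.9412^(1/0.72) ≈ 4.4743
y* = (k*)^α = 4.4743^0.28 ≈ 1.5213

y* = 1.52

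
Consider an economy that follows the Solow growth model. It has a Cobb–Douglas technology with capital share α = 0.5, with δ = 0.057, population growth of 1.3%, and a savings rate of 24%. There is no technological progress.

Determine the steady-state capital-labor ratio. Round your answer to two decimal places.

k* = 11.76

Steady state requires s·f(k) = (n + δ)·k, i.e. s·k^α = (n + δ)·k.
Rearranging, k^(1−α) = s / (n + δ).
k^0.5 = 0.24 / (0.013 + 0.057) = 0.24 / 0.070 = 3.4286
k* = 3.4286^(1/0.5) ≈ 11.7553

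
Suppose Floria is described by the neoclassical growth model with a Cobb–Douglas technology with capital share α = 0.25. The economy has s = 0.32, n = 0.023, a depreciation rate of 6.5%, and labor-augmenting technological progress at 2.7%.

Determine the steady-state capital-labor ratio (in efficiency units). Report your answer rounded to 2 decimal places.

k* ≈ 3.91

Steady state requires s·f(k) = (n + g + δ)·k, i.e. s·k^α = (n + g + δ)·k.
Dividing both sides by k: k^(1−α) = s / (n + g + δ).
k^0.75 = 0.32 / (0.023 + 0.027 + 0.065) = 0.32 / 0.115 = 2.7826
k* = 2.7826^(1/0.75) ≈ 3.9138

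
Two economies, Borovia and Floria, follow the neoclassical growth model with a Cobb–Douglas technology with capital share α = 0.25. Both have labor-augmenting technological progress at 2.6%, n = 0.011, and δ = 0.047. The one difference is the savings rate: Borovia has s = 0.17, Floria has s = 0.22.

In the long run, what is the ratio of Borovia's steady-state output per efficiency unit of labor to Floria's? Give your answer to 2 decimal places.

Steady-state y* = [s/(n + g + δ)]^(α/(1−α)), so the ratio is [ (s_B/(n + g + δ)_B) / (s_F/(n + g + δ)_F) ]^0.3333.
s_B/(n + g + δ)_B = 0.17/0.084 = 2.0238; s_F/(n + g + δ)_F = 0.22/0.084 = 2.6190.
Ratio = (2.0238/2.6190)^0.3333 = 0.7727^0.3333 ≈ 0.9176

y*_B / y*_F ≈ 0.92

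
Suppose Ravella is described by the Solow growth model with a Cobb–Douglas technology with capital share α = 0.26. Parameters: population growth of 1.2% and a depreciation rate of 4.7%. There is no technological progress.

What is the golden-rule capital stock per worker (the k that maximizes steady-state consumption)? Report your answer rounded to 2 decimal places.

k_gold ≈ 7.42

The golden rule sets f'(k) = n + δ, i.e. α·k^(α−1) = n + δ.
So k^(1−α) = α / (n + δ) = 0.26 / 0.059 = 4.4068.
k_gold = 4.4068^(1/0.74) ≈ 7.4206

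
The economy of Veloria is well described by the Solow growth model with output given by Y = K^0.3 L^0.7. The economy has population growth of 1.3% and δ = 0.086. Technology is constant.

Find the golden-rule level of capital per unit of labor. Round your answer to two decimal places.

k_gold ≈ 4.87

The golden rule sets f'(k) = n + δ, i.e. α·k^(α−1) = n + δ.
So k^(1−α) = α / (n + δ) = 0.3 / 0.099 = 3.0303.
k_gold = 3.0303^(1/0.7) ≈ 4.8735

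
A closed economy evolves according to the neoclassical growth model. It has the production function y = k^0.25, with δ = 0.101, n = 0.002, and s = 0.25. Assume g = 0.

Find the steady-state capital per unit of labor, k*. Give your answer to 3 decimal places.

Steady state requires s·f(k) = (n + δ)·k, i.e. s·k^α = (n + δ)·k.
Dividing both sides by k: k^(1−α) = s / (n + δ).
k^0.75 = 0.25 / (0.002 + 0.101) = 0.25 / 0.103 = 2.4272
k* = 2.4272^(1/0.75) ≈ 3.2619

k* ≈ 3.262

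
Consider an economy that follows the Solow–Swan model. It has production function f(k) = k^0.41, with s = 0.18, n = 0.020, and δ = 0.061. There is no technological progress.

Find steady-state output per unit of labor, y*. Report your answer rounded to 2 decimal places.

At the steady state, Δk = 0, so s·k^α = (n + δ)·k.
Dividing both sides by k: k^(1−α) = s / (n + δ).
k^0.59 = 0.18 / (0.020 + 0.061) = 0.18 / 0.081 = 2.2222
k* = 2.2222^(1/0.59) ≈ 3.8705
y* = (k*)^α = 3.8705^0.41 ≈ 1.7417

y* ≈ 1.74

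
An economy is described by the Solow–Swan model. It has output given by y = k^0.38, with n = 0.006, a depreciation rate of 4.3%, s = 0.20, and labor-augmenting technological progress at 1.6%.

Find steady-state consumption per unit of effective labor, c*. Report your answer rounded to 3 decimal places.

In steady state, investment equals break-even investment: s·k^α = (n + g + δ)·k.
Rearranging, k^(1−α) = s / (n + g + δ).
k^0.62 = 0.20 / (0.006 + 0.016 + 0.043) = 0.20 / 0.065 = 3.0769
k* = 3.0769^(1/0.62) ≈ 6.1274
y* = (k*)^α = 6.1274^0.38 ≈ 1.9914
c* = (1 − s)·y* = (1 − 0.20) × 1.9914 ≈ 1.5931

c* ≈ 1.593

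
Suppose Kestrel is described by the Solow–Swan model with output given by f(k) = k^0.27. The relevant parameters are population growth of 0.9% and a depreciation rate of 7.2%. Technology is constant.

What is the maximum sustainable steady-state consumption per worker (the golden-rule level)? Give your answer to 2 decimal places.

c_gold ≈ 1.14

At the golden rule, f'(k) = n + δ, so α·k^(α−1) = n + δ and k_gold = (α/(n + δ))^(1/(1−α)).
k_gold = (0.27/0.081)^(1/0.73) = 3.3333^1.3699 ≈ 5.2034
c_gold = f(k_gold) − (n + δ)·k_gold = 1.5610 − 0.081×5.2034 ≈ 1.1395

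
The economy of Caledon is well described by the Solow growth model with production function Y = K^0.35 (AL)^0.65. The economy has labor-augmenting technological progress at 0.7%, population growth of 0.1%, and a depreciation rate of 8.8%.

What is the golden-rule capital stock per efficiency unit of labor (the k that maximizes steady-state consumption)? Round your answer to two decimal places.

k_gold ≈ 7.32

The golden rule sets f'(k) = n + g + δ, i.e. α·k^(α−1) = n + g + δ.
So k^(1−α) = α / (n + g + δ) = 0.35 / 0.096 = 3.6458.
k_gold = 3.6458^(1/0.65) ≈ 7.3164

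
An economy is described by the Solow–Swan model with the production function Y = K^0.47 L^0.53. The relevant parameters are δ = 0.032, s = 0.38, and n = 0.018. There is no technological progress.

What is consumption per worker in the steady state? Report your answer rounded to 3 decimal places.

c* = 3.745

At the steady state, Δk = 0, so s·k^α = (n + δ)·k.
Rearranging, k^(1−α) = s / (n + δ).
k^0.53 = 0.38 / (0.018 + 0.032) = 0.38 / 0.050 = 7.6000
k* = 7.6000^(1/0.53) ≈ 45.9105
y* = (k*)^α = 45.9105^0.47 ≈ 6.0409
c* = (1 − s)·y* = (1 − 0.38) × 6.0409 ≈ 3.7454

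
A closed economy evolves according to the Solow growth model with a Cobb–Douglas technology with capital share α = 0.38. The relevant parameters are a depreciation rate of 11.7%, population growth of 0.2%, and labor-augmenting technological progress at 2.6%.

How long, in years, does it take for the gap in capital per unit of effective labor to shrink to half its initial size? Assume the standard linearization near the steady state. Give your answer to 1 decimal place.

about 7.7 years

Near the steady state the convergence rate is λ = (1 − α)(n + g + δ).
λ = (1 − 0.38) × 0.145 = 0.62 × 0.145 = 0.0899
Half-life = ln 2 / λ = 0.6931 / 0.0899 ≈ 7.71 years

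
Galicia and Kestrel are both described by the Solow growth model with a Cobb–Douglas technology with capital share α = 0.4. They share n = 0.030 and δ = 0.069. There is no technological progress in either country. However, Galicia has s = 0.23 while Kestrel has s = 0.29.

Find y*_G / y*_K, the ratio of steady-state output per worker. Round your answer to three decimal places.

ratio ≈ 0.857

Steady-state y* = [s/(n + δ)]^(α/(1−α)), so the ratio is [ (s_G/(n + δ)_G) / (s_K/(n + δ)_K) ]^0.6667.
s_G/(n + δ)_G = 0.23/0.099 = 2.3232; s_K/(n + δ)_K = 0.29/0.099 = 2.9293.
Ratio = (2.3232/2.9293)^0.6667 = 0.7931^0.6667 ≈ 0.8568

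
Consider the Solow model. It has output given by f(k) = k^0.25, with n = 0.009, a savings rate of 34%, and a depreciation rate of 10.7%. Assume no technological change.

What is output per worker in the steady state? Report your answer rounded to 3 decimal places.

y* = 1.431

Steady state requires s·f(k) = (n + δ)·k, i.e. s·k^α = (n + δ)·k.
Rearranging, k^(1−α) = s / (n + δ).
k^0.75 = 0.34 / (0.009 + 0.107) = 0.34 / 0.116 = 2.9310
k* = 2.9310^(1/0.75) ≈ 4.1946
y* = (k*)^α = 4.1946^0.25 ≈ 1.4311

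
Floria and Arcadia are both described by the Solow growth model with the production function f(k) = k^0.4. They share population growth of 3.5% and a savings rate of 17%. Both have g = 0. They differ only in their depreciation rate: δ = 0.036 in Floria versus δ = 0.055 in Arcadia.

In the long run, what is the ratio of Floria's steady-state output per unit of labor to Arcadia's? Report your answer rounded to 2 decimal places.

ratio ≈ 1.17

Steady-state y* = [s/(n + δ)]^(α/(1−α)), so the ratio is [ (s_F/(n + δ)_F) / (s_A/(n + δ)_A) ]^0.6667.
s_F/(n + δ)_F = 0.17/0.071 = 2.3944; s_A/(n + δ)_A = 0.17/0.090 = 1.8889.
Ratio = (2.3944/1.8889)^0.6667 = 1.2676^0.6667 ≈ 1.1713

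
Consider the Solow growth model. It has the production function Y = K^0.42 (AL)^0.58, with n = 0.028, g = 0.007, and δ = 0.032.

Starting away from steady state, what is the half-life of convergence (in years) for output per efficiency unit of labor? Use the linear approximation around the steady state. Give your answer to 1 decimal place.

Near the steady state the convergence rate is λ = (1 − α)(n + g + δ).
λ = (1 − 0.42) × 0.067 = 0.58 × 0.067 = 0.03886
Half-life = ln 2 / λ = 0.6931 / 0.03886 ≈ 17.84 years

t_½ ≈ 17.8 years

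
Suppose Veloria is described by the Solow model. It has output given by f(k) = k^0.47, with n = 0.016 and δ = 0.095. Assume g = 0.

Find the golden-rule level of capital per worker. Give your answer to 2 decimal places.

k_gold ≈ 15.23

The golden rule sets f'(k) = n + δ, i.e. α·k^(α−1) = n + δ.
So k^(1−α) = α / (n + δ) = 0.47 / 0.111 = 4.2342.
k_gold = 4.2342^(1/0.53) ≈ 15.2261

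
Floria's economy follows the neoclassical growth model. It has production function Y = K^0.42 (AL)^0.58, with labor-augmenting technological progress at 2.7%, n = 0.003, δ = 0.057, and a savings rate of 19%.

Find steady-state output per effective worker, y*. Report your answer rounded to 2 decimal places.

y* ≈ 1.76

In steady state, investment equals break-even investment: s·k^α = (n + g + δ)·k.
Dividing both sides by k: k^(1−α) = s / (n + g + δ).
k^0.58 = 0.19 / (0.003 + 0.027 + 0.057) = 0.19 / 0.087 = 2.1839
k* = 2.1839^(1/0.58) ≈ 3.8449
y* = (k*)^α = 3.8449^0.42 ≈ 1.7606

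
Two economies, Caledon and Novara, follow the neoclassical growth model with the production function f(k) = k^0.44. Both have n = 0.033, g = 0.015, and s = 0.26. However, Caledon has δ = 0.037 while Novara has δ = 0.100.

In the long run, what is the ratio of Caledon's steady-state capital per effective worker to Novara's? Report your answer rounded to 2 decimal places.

ratio ≈ 2.69

Steady-state k* = [s/(n + g + δ)]^(1/(1−α)), so the ratio is [ (s_C/(n + g + δ)_C) / (s_N/(n + g + δ)_N) ]^1.7857.
s_C/(n + g + δ)_C = 0.26/0.085 = 3.0588; s_N/(n + g + δ)_N = 0.26/0.148 = 1.7568.
Ratio = (3.0588/1.7568)^1.7857 = 1.7411^1.7857 ≈ 2.6918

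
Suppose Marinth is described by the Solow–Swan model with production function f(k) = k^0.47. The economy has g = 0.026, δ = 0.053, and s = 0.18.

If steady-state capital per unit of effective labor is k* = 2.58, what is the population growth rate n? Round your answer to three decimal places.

n ≈ 0.030

In steady state, investment equals break-even investment: s·k^α = (n + g + δ)·k.
So s / (n + g + δ) = (k*)^(1−α) = 2.58^0.53 = 1.6526.
Therefore n + g + δ = s / 1.6526 = 0.18 / 1.6526 = 0.1089, so n = 0.1089 − 0.079 = 0.0299.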